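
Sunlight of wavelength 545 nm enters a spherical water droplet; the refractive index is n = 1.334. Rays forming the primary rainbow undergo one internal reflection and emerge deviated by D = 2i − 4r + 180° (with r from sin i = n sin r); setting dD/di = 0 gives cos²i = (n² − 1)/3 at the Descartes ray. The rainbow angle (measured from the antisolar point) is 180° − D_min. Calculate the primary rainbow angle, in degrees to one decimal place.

41.9°

cos²i = (1.77956 − 1)/3 = 0.25985; i = arccos(0.50976) = 59.352°.
sin r = sin 59.352°/1.334 = 0.64492; r = 40.159°.
D_min = 2·59.352° − 4·40.159° + 180° = 138.067°.
Rainbow angle = 180° − D_min = 41.933°.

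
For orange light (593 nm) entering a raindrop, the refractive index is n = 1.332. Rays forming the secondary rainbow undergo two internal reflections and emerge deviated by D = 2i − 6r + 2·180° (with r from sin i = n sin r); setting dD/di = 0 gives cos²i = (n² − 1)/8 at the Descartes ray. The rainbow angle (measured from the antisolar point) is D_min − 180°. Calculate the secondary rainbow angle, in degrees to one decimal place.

50.6°

cos²i = (1.77422 − 1)/8 = 0.09678; i = arccos(0.31109) = 71.875°.
sin r = sin 71.875°/1.332 = 0.71350; r = 45.520°.
D_min = 2·71.875° − 6·45.520° + 360° = 230.628°.
Rainbow angle = D_min − 180° = 50.628°.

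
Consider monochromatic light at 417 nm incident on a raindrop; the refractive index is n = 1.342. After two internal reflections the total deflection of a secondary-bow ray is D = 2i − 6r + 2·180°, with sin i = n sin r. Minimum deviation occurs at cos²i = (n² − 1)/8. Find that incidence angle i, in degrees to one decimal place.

71.6°

cos²i = (1.342² − 1)/8 = (1.80096 − 1)/8 = 0.10012.
cos i = 0.31642, so i = 71.554°.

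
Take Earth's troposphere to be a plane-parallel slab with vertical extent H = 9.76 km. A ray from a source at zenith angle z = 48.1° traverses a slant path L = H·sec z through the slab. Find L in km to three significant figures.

sec z = 1/cos 48.1° = 1.4974.
L = 9.76 × 1.4974 = 14.614 km.

14.6 km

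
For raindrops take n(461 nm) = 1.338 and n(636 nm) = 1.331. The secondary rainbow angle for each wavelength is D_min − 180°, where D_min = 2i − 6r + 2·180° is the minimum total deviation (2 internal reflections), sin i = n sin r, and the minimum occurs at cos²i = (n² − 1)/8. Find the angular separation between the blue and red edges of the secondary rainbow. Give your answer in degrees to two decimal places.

At 461 nm (n = 1.338): cos²i = 0.09878 → i = 71.682°, r = 45.195°, D_min = 232.193°, rainbow angle = 52.193°.
At 636 nm (n = 1.331): cos²i = 0.09645 → i = 71.907°, r = 45.575°, D_min = 230.365°, rainbow angle = 50.365°.
Angular width = |52.193° − 50.365°| = 1.828°.

1.83°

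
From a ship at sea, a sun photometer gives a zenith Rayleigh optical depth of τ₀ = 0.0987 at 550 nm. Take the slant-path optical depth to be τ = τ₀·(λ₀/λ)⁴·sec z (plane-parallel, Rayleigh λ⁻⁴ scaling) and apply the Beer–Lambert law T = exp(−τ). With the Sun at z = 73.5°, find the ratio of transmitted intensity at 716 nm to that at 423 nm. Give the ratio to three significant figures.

2.39

Airmass: sec 73.5° = 3.5209.
τ(716 nm) = 0.0987 × (550/716)⁴ × 3.5209 = 0.0987 × 0.3482 × 3.5209 = 0.1210.
τ(423 nm) = 0.0987 × (550/423)⁴ × 3.5209 = 0.0987 × 2.8582 × 3.5209 = 0.9933.
T(716)/T(423) = exp(τ_B − τ_A) = exp(0.8723) = 2.3923.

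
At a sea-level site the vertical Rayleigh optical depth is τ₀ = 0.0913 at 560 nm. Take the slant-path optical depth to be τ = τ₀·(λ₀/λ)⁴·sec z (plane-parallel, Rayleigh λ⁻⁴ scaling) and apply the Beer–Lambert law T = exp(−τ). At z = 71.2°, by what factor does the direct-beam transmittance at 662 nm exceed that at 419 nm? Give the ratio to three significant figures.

Airmass: sec 71.2° = 3.1030.
τ(662 nm) = 0.0913 × (560/662)⁴ × 3.1030 = 0.0913 × 0.5121 × 3.1030 = 0.1451.
τ(419 nm) = 0.0913 × (560/419)⁴ × 3.1030 = 0.0913 × 3.1908 × 3.1030 = 0.9040.
T(662)/T(419) = exp(τ_B − τ_A) = exp(0.7589) = 2.1359.

2.14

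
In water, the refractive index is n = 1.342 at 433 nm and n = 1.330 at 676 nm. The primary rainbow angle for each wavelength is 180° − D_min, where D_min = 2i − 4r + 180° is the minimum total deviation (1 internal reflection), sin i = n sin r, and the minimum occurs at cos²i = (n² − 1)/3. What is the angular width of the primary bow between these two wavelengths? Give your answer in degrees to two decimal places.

1.73°

At 433 nm (n = 1.342): cos²i = 0.26699 → i = 58.888°, r = 39.641°, D_min = 139.213°, rainbow angle = 40.787°.
At 676 nm (n = 1.330): cos²i = 0.25630 → i = 59.585°, r = 40.422°, D_min = 137.484°, rainbow angle = 42.516°.
Angular width = |40.787° − 42.516°| = 1.729°.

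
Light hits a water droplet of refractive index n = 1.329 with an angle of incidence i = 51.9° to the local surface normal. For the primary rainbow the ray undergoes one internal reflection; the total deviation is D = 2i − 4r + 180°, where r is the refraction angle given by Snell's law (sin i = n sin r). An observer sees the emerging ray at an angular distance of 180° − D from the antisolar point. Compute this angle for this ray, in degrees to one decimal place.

41.4°

sin r = sin 51.9° / 1.329 = 0.7869/1.329 = 0.5921; r = 36.31°.
D = 2·51.9° − 4·36.31° + 180° = 103.80° − 145.23° + 180° = 138.57°.
Angle from antisolar point = 180° − D = 41.43°.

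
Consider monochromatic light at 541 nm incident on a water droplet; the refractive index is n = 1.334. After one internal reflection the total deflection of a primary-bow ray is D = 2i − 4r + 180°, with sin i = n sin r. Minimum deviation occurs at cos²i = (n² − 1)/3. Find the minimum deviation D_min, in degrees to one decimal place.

cos²i = (1.77956 − 1)/3 = 0.25985; i = arccos(0.50976) = 59.352°.
sin r = sin 59.352°/1.334 = 0.64492; r = 40.159°.
D_min = 2·59.352° − 4·40.159° + 180° = 138.067°.

138.1°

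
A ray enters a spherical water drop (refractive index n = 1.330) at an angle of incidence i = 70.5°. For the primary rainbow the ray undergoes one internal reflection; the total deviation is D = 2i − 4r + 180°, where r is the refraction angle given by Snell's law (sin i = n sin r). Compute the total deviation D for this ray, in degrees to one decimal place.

sin r = sin 70.5° / 1.330 = 0.9426/1.330 = 0.7088; r = 45.13°.
D = 2·70.5° − 4·45.13° + 180° = 141.00° − 180.53° + 180° = 140.47°.

140.5°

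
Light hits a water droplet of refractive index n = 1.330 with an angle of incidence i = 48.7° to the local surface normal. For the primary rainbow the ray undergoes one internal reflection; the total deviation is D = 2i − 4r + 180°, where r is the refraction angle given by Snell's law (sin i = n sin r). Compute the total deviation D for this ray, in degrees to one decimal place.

sin r = sin 48.7° / 1.330 = 0.7513/1.330 = 0.5649; r = 34.39°.
D = 2·48.7° − 4·34.39° + 180° = 97.40° − 137.57° + 180° = 139.83°.

139.8°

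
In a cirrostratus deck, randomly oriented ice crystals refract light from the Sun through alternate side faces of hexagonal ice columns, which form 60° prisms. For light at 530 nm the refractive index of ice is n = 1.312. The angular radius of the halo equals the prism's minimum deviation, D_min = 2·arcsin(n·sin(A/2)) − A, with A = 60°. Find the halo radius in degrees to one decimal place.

n·sin(A/2) = 1.312 × sin 30° = 1.312 × 0.5000 = 0.6560.
D_min = 2·arcsin(0.6560) − 60° = 2 × 40.996° − 60° = 21.991°.

22.0°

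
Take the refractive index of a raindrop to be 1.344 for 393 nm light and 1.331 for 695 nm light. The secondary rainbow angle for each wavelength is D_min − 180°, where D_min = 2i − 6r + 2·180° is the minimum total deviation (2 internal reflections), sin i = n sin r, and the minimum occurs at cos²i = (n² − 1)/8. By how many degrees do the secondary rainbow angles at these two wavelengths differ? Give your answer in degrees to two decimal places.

3.37°

At 393 nm (n = 1.344): cos²i = 0.10079 → i = 71.490°, r = 44.874°, D_min = 233.733°, rainbow angle = 53.733°.
At 695 nm (n = 1.331): cos²i = 0.09645 → i = 71.907°, r = 45.575°, D_min = 230.365°, rainbow angle = 50.365°.
Angular width = |53.733° − 50.365°| = 3.368°.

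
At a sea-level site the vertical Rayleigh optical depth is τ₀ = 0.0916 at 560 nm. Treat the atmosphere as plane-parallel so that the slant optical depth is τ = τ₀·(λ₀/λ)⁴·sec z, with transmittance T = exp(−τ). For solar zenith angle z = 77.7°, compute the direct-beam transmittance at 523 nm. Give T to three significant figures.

0.568

sec 77.7° = 4.6942.
τ = 0.0916 × (560/523)⁴ × 4.6942 = 0.0916 × 1.3145 × 4.6942 = 0.5652.
T = exp(−0.5652) = 0.5682.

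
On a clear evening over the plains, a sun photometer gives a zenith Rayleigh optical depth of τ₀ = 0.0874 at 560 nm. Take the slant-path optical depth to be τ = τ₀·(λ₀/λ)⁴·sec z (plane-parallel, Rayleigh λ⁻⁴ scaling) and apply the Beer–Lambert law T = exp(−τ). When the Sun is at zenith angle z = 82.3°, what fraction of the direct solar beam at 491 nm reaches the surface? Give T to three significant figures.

0.332

sec 82.3° = 7.4635.
τ = 0.0874 × (560/491)⁴ × 7.4635 = 0.0874 × 1.6921 × 7.4635 = 1.1038.
T = exp(−1.1038) = 0.3316.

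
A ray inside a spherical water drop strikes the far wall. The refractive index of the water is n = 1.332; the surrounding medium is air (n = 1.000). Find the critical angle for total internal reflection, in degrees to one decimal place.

sin θ_c = n_air / n = 1.000 / 1.332 = 0.7508.
θ_c = arcsin(0.7508) = 48.66°.

48.7°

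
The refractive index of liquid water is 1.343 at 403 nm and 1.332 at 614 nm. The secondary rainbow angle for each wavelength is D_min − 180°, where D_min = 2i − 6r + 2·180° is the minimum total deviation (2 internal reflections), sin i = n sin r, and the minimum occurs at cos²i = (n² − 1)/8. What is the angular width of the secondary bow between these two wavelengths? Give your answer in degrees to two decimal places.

2.85°

At 403 nm (n = 1.343): cos²i = 0.10046 → i = 71.522°, r = 44.928°, D_min = 233.478°, rainbow angle = 53.478°.
At 614 nm (n = 1.332): cos²i = 0.09678 → i = 71.875°, r = 45.520°, D_min = 230.628°, rainbow angle = 50.628°.
Angular width = |53.478° − 50.628°| = 2.849°.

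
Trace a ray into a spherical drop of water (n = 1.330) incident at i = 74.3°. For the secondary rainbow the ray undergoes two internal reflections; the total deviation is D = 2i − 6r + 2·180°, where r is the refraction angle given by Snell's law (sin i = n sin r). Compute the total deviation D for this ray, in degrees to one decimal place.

sin r = sin 74.3° / 1.330 = 0.9627/1.330 = 0.7238; r = 46.37°.
D = 2·74.3° − 6·46.37° + 2·180° = 148.60° − 278.23° + 360° = 230.37°.

230.4°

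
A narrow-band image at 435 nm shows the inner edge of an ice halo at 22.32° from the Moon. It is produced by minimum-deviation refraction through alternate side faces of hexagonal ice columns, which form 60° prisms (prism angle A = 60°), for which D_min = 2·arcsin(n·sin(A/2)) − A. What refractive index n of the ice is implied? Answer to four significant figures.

Rearranging: n = sin((D_min + A)/2) / sin(A/2).
(D_min + A)/2 = (22.32° + 60°)/2 = 41.160°.
n = sin 41.160° / sin 30° = 0.6582 / 0.5000 = 1.3163.

1.316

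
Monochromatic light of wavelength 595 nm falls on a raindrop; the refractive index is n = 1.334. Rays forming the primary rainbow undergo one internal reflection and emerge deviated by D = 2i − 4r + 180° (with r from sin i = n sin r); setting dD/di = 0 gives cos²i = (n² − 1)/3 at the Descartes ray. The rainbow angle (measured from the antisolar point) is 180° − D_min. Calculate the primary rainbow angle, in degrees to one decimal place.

cos²i = (1.77956 − 1)/3 = 0.25985; i = arccos(0.50976) = 59.352°.
sin r = sin 59.352°/1.334 = 0.64492; r = 40.159°.
D_min = 2·59.352° − 4·40.159° + 180° = 138.067°.
Rainbow angle = 180° − D_min = 41.933°.

41.9°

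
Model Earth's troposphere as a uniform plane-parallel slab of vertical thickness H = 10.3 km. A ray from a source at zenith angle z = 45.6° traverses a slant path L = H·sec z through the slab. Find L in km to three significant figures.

14.7 km

sec z = 1/cos 45.6° = 1.4293.
L = 10.3 × 1.4293 = 14.721 km.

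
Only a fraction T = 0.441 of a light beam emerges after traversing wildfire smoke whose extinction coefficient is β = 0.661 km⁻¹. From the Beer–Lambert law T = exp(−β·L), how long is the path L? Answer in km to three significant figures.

1.24 km

Beer–Lambert: T = exp(−βL) ⇒ L = −ln(T)/β = −ln(0.441)/0.661 = 0.8187/0.661 = 1.239 km.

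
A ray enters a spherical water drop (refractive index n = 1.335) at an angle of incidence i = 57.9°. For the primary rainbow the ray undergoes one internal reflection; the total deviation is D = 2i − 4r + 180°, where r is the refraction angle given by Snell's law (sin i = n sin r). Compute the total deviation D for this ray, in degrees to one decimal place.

138.3°

sin r = sin 57.9° / 1.335 = 0.8471/1.335 = 0.6345; r = 39.39°.
D = 2·57.9° − 4·39.39° + 180° = 115.80° − 157.55° + 180° = 138.25°.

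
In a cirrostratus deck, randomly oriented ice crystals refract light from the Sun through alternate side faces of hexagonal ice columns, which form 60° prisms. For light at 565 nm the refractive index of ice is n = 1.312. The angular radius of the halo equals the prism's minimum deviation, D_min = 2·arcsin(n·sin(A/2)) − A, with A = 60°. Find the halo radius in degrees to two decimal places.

n·sin(A/2) = 1.312 × sin 30° = 1.312 × 0.5000 = 0.6560.
D_min = 2·arcsin(0.6560) − 60° = 2 × 40.996° − 60° = 21.991°.

21.99°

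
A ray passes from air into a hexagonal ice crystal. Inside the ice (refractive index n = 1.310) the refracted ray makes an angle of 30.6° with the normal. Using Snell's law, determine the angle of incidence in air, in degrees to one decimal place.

41.8°

Snell: sin θ_i = n · sin θ_r = 1.310 × sin 30.6° = 1.310 × 0.5090 = 0.6668.
θ_i = arcsin(0.6668) = 41.82°.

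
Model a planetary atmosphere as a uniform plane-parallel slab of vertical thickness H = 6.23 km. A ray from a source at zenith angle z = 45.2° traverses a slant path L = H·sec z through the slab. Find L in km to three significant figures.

8.84 km

sec z = 1/cos 45.2° = 1.4192.
L = 6.23 × 1.4192 = 8.841 km.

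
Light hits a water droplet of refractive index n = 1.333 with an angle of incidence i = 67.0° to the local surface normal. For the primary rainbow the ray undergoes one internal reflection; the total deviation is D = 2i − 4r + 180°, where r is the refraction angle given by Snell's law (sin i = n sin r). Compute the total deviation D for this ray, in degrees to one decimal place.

139.3°

sin r = sin 67.0° / 1.333 = 0.9205/1.333 = 0.6906; r = 43.67°.
D = 2·67.0° − 4·43.67° + 180° = 134.00° − 174.70° + 180° = 139.30°.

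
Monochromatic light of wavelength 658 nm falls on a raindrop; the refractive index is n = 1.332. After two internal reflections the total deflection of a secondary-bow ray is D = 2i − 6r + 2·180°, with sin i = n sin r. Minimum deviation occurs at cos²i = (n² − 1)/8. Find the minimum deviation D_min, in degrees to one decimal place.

230.6°

cos²i = (1.77422 − 1)/8 = 0.09678; i = arccos(0.31109) = 71.875°.
sin r = sin 71.875°/1.332 = 0.71350; r = 45.520°.
D_min = 2·71.875° − 6·45.520° + 360° = 230.628°.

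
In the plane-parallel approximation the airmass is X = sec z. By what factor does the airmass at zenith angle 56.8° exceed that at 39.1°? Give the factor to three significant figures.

1.42

X(56.8°)/X(39.1°) = sec 56.8° / sec 39.1° = cos 39.1° / cos 56.8° = 0.7760/0.5476 = 1.4173.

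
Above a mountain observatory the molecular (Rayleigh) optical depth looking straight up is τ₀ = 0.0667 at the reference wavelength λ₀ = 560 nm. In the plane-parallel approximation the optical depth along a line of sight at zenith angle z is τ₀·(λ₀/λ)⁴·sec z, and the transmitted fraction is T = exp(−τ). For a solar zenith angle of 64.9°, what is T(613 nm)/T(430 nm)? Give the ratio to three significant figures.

Airmass: sec 64.9° = 2.3574.
τ(613 nm) = 0.0667 × (560/613)⁴ × 2.3574 = 0.0667 × 0.6965 × 2.3574 = 0.1095.
τ(430 nm) = 0.0667 × (560/430)⁴ × 2.3574 = 0.0667 × 2.8766 × 2.3574 = 0.4523.
T(613)/T(430) = exp(τ_B − τ_A) = exp(0.3428) = 1.4089.

1.41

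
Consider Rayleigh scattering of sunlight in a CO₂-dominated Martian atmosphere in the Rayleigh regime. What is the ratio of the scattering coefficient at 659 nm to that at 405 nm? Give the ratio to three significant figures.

Rayleigh scattering ∝ λ⁻⁴, so the ratio of coefficients is the inverse fourth power of the wavelength ratio.
σ(659)/σ(405) = (405/659)⁴ = (0.6146)⁴ = 0.1427.

0.143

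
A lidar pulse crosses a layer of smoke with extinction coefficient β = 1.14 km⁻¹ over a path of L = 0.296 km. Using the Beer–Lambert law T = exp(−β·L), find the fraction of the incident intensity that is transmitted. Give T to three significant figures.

τ = β·L = 1.14 × 0.296 = 0.3374.
T = exp(−0.3374) = 0.7136.

0.714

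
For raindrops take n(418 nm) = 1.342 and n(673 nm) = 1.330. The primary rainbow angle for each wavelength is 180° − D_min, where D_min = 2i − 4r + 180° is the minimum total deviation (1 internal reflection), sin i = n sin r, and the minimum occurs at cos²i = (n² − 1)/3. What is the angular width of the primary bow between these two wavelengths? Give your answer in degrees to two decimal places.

At 418 nm (n = 1.342): cos²i = 0.26699 → i = 58.888°, r = 39.641°, D_min = 139.213°, rainbow angle = 40.787°.
At 673 nm (n = 1.330): cos²i = 0.25630 → i = 59.585°, r = 40.422°, D_min = 137.484°, rainbow angle = 42.516°.
Angular width = |40.787° − 42.516°| = 1.729°.

1.73°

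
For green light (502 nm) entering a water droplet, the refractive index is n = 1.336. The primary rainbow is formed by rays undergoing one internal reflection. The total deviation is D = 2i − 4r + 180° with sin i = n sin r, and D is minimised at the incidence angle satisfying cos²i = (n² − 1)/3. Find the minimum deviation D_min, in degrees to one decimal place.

138.4°

cos²i = (1.78490 − 1)/3 = 0.26163; i = arccos(0.51150) = 59.236°.
sin r = sin 59.236°/1.336 = 0.64318; r = 40.029°.
D_min = 2·59.236° − 4·40.029° + 180° = 138.356°.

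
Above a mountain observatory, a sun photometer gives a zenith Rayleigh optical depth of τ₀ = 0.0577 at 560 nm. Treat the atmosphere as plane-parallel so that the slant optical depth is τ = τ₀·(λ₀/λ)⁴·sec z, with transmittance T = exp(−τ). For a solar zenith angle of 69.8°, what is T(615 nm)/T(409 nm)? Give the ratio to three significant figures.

1.60

Airmass: sec 69.8° = 2.8960.
τ(615 nm) = 0.0577 × (560/615)⁴ × 2.8960 = 0.0577 × 0.6875 × 2.8960 = 0.1149.
τ(409 nm) = 0.0577 × (560/409)⁴ × 2.8960 = 0.0577 × 3.5145 × 2.8960 = 0.5873.
T(615)/T(409) = exp(τ_B − τ_A) = exp(0.4724) = 1.6038.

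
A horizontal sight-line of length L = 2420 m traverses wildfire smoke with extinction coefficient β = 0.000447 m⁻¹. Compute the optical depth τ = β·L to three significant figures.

1.08

τ = β·L = 0.000447 × 2420 = 1.0817.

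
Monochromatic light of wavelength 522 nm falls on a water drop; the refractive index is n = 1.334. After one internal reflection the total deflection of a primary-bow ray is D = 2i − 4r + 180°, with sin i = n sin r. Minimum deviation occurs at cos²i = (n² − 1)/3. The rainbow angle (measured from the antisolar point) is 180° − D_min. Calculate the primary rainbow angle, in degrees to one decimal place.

41.9°

cos²i = (1.77956 − 1)/3 = 0.25985; i = arccos(0.50976) = 59.352°.
sin r = sin 59.352°/1.334 = 0.64492; r = 40.159°.
D_min = 2·59.352° − 4·40.159° + 180° = 138.067°.
Rainbow angle = 180° − D_min = 41.933°.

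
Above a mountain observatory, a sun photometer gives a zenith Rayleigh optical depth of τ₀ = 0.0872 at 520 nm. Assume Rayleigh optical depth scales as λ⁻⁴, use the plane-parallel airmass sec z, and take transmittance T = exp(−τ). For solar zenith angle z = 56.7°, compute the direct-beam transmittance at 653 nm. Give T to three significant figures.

0.938

sec 56.7° = 1.8214.
τ = 0.0872 × (520/653)⁴ × 1.8214 = 0.0872 × 0.4021 × 1.8214 = 0.0639.
T = exp(−0.0639) = 0.9381.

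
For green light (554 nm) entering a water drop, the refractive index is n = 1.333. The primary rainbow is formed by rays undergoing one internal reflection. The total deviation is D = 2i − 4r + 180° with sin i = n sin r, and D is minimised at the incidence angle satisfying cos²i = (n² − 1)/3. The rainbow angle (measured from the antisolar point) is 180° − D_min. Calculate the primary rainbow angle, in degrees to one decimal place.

cos²i = (1.77689 − 1)/3 = 0.25896; i = arccos(0.50888) = 59.410°.
sin r = sin 59.410°/1.333 = 0.64579; r = 40.225°.
D_min = 2·59.410° − 4·40.225° + 180° = 137.922°.
Rainbow angle = 180° − D_min = 42.078°.

42.1°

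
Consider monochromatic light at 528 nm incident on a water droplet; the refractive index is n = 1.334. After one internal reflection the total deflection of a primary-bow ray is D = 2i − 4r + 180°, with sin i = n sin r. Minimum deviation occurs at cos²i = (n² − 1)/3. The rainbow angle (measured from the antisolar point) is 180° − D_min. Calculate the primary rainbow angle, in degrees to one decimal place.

cos²i = (1.77956 − 1)/3 = 0.25985; i = arccos(0.50976) = 59.352°.
sin r = sin 59.352°/1.334 = 0.64492; r = 40.159°.
D_min = 2·59.352° − 4·40.159° + 180° = 138.067°.
Rainbow angle = 180° − D_min = 41.933°.

41.9°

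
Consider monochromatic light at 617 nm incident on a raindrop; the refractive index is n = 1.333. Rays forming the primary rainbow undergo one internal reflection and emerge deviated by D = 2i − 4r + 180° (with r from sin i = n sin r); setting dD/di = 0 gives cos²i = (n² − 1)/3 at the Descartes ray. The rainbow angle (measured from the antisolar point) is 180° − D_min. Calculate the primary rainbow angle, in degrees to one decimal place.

42.1°

cos²i = (1.77689 − 1)/3 = 0.25896; i = arccos(0.50888) = 59.410°.
sin r = sin 59.410°/1.333 = 0.64579; r = 40.225°.
D_min = 2·59.410° − 4·40.225° + 180° = 137.922°.
Rainbow angle = 180° − D_min = 42.078°.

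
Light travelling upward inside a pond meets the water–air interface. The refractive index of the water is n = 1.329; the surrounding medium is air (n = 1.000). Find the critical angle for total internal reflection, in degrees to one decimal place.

sin θ_c = n_air / n = 1.000 / 1.329 = 0.7524.
θ_c = arcsin(0.7524) = 48.80°.

48.8°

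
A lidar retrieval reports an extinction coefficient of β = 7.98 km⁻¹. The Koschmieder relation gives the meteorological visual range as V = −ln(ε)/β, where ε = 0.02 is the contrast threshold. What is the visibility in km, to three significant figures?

0.490 km

V = −ln(0.02) / 7.98 = 3.912 / 7.98 = 0.4902 km.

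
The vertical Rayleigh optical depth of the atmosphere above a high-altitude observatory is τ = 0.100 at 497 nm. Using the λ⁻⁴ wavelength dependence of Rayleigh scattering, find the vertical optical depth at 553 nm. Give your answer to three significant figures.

τ(553 nm) = τ(497 nm) × (497/553)⁴ = 0.100 × (0.8987)⁴ = 0.100 × 0.6524 = 0.0652.

0.0652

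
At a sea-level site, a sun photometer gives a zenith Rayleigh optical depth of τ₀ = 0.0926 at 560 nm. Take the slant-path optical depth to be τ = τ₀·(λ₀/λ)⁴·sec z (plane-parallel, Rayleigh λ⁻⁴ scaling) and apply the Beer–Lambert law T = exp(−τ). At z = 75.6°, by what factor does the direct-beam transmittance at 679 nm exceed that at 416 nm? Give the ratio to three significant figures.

Airmass: sec 75.6° = 4.0211.
τ(679 nm) = 0.0926 × (560/679)⁴ × 4.0211 = 0.0926 × 0.4627 × 4.0211 = 0.1723.
τ(416 nm) = 0.0926 × (560/416)⁴ × 4.0211 = 0.0926 × 3.2838 × 4.0211 = 1.2227.
T(679)/T(416) = exp(τ_B − τ_A) = exp(1.0505) = 2.8590.

2.86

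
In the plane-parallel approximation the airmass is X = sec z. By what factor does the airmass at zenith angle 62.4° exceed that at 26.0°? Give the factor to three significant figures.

1.94

X(62.4°)/X(26.0°) = sec 62.4° / sec 26.0° = cos 26.0° / cos 62.4° = 0.8988/0.4633 = 1.9400.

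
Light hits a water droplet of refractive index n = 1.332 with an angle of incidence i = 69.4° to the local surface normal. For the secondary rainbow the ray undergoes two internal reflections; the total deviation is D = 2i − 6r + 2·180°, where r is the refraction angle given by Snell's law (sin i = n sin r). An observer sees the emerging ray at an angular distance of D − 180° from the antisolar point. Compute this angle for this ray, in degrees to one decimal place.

50.9°

sin r = sin 69.4° / 1.332 = 0.9361/1.332 = 0.7027; r = 44.65°.
D = 2·69.4° − 6·44.65° + 2·180° = 138.80° − 267.89° + 360° = 230.91°.
Angle from antisolar point = D − 180° = 50.91°.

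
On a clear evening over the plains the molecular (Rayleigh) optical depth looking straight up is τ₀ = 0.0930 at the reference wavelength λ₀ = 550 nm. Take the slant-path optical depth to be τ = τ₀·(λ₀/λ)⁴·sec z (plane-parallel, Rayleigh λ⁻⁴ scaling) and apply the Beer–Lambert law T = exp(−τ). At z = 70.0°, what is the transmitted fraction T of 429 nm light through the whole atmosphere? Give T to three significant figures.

0.480

sec 70.0° = 2.9238.
τ = 0.0930 × (550/429)⁴ × 2.9238 = 0.0930 × 2.7016 × 2.9238 = 0.7346.
T = exp(−0.7346) = 0.4797.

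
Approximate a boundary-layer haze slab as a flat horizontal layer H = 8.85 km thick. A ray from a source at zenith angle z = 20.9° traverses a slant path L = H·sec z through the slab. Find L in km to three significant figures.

sec z = 1/cos 20.9° = 1.0704.
L = 8.85 × 1.0704 = 9.473 km.

9.47 km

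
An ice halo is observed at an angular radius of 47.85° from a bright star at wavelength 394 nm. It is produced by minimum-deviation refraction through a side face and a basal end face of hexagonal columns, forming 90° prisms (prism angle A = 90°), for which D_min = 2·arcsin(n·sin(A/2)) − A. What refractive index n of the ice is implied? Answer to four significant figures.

1.320

Rearranging: n = sin((D_min + A)/2) / sin(A/2).
(D_min + A)/2 = (47.85° + 90°)/2 = 68.925°.
n = sin 68.925° / sin 45° = 0.9331 / 0.7071 = 1.3196.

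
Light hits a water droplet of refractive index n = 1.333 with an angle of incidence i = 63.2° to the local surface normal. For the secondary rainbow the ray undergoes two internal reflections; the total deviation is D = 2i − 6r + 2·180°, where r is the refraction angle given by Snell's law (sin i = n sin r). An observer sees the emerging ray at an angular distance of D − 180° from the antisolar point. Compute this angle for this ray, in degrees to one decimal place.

54.2°

sin r = sin 63.2° / 1.333 = 0.8926/1.333 = 0.6696; r = 42.04°.
D = 2·63.2° − 6·42.04° + 2·180° = 126.40° − 252.22° + 360° = 234.18°.
Angle from antisolar point = D − 180° = 54.18°.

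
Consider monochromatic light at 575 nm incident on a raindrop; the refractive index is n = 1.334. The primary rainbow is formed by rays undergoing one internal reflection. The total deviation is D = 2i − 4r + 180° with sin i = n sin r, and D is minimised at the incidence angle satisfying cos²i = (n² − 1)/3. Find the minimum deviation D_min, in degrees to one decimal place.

cos²i = (1.77956 − 1)/3 = 0.25985; i = arccos(0.50976) = 59.352°.
sin r = sin 59.352°/1.334 = 0.64492; r = 40.159°.
D_min = 2·59.352° − 4·40.159° + 180° = 138.067°.

138.1°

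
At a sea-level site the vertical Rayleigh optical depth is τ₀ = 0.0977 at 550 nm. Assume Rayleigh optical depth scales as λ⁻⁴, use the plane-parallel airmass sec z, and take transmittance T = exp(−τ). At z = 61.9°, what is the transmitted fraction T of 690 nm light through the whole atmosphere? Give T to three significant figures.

0.920

sec 61.9° = 2.1231.
τ = 0.0977 × (550/690)⁴ × 2.1231 = 0.0977 × 0.4037 × 2.1231 = 0.0837.
T = exp(−0.0837) = 0.9197.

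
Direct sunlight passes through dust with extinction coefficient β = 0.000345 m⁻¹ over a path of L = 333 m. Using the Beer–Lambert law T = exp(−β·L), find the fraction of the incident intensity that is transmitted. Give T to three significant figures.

τ = β·L = 0.000345 × 333 = 0.1149.
T = exp(−0.1149) = 0.8915.

0.891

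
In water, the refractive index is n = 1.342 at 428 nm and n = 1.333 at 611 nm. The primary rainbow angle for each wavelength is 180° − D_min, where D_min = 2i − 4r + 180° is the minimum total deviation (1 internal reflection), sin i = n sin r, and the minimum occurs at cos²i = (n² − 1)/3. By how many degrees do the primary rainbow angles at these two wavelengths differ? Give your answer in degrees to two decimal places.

At 428 nm (n = 1.342): cos²i = 0.26699 → i = 58.888°, r = 39.641°, D_min = 139.213°, rainbow angle = 40.787°.
At 611 nm (n = 1.333): cos²i = 0.25896 → i = 59.410°, r = 40.225°, D_min = 137.922°, rainbow angle = 42.078°.
Angular width = |40.787° − 42.078°| = 1.291°.

1.29°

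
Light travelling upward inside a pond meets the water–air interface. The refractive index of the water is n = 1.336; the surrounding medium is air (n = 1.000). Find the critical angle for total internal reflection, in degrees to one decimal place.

48.5°

sin θ_c = n_air / n = 1.000 / 1.336 = 0.7485.
θ_c = arcsin(0.7485) = 48.46°.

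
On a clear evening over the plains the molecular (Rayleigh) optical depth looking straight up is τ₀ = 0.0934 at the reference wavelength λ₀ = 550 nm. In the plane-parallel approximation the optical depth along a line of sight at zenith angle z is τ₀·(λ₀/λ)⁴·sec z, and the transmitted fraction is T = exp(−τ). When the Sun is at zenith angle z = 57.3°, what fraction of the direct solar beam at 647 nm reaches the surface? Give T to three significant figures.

sec 57.3° = 1.8510.
τ = 0.0934 × (550/647)⁴ × 1.8510 = 0.0934 × 0.5222 × 1.8510 = 0.0903.
T = exp(−0.0903) = 0.9137.

0.914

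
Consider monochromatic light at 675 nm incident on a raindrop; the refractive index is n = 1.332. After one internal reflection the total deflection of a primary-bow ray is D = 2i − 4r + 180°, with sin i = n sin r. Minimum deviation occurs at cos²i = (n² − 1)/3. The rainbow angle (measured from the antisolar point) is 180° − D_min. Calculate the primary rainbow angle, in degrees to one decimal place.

42.2°

cos²i = (1.77422 − 1)/3 = 0.25807; i = arccos(0.50801) = 59.469°.
sin r = sin 59.469°/1.332 = 0.64666; r = 40.290°.
D_min = 2·59.469° − 4·40.290° + 180° = 137.776°.
Rainbow angle = 180° − D_min = 42.224°.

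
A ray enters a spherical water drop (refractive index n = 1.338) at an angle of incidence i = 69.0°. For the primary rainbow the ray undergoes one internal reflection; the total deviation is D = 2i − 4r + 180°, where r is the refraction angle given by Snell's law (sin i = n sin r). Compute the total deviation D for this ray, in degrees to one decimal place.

sin r = sin 69.0° / 1.338 = 0.9336/1.338 = 0.6977; r = 44.25°.
D = 2·69.0° − 4·44.25° + 180° = 138.00° − 176.98° + 180° = 141.02°.

141.0°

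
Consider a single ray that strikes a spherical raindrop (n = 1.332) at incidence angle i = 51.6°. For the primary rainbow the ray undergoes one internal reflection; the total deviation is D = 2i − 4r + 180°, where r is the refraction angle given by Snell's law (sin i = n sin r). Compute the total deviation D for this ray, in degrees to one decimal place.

sin r = sin 51.6° / 1.332 = 0.7837/1.332 = 0.5884; r = 36.04°.
D = 2·51.6° − 4·36.04° + 180° = 103.20° − 144.16° + 180° = 139.04°.

139.0°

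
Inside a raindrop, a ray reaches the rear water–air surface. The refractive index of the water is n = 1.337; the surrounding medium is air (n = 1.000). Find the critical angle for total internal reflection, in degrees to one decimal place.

48.4°

sin θ_c = n_air / n = 1.000 / 1.337 = 0.7479.
θ_c = arcsin(0.7479) = 48.41°.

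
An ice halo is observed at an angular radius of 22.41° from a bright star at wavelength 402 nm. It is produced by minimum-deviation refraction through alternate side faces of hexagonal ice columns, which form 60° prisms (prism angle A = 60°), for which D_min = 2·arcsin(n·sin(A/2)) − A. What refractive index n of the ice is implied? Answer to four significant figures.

1.318

Rearranging: n = sin((D_min + A)/2) / sin(A/2).
(D_min + A)/2 = (22.41° + 60°)/2 = 41.205°.
n = sin 41.205° / sin 30° = 0.6588 / 0.5000 = 1.3175.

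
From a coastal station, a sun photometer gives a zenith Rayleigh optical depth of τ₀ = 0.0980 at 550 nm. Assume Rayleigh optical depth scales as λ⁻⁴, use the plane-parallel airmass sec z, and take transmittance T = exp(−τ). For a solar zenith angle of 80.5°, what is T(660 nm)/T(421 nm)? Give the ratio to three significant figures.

Airmass: sec 80.5° = 6.0589.
τ(660 nm) = 0.0980 × (550/660)⁴ × 6.0589 = 0.0980 × 0.4823 × 6.0589 = 0.2863.
τ(421 nm) = 0.0980 × (550/421)⁴ × 6.0589 = 0.0980 × 2.9129 × 6.0589 = 1.7296.
T(660)/T(421) = exp(τ_B − τ_A) = exp(1.4432) = 4.2343.

4.23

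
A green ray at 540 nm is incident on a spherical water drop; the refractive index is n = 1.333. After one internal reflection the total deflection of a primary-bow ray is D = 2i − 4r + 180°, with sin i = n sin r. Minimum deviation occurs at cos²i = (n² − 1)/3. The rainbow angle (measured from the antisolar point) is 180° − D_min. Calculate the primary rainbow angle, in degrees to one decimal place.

42.1°

cos²i = (1.77689 − 1)/3 = 0.25896; i = arccos(0.50888) = 59.410°.
sin r = sin 59.410°/1.333 = 0.64579; r = 40.225°.
D_min = 2·59.410° − 4·40.225° + 180° = 137.922°.
Rainbow angle = 180° − D_min = 42.078°.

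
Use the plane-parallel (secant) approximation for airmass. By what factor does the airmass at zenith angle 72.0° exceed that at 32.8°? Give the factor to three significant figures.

2.72

X(72.0°)/X(32.8°) = sec 72.0° / sec 32.8° = cos 32.8° / cos 72.0° = 0.8406/0.3090 = 2.7201.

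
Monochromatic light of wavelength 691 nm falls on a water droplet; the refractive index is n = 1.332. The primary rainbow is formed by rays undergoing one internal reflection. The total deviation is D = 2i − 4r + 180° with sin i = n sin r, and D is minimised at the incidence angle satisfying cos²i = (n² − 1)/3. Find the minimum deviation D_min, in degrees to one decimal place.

cos²i = (1.77422 − 1)/3 = 0.25807; i = arccos(0.50801) = 59.469°.
sin r = sin 59.469°/1.332 = 0.64666; r = 40.290°.
D_min = 2·59.469° − 4·40.290° + 180° = 137.776°.

137.8°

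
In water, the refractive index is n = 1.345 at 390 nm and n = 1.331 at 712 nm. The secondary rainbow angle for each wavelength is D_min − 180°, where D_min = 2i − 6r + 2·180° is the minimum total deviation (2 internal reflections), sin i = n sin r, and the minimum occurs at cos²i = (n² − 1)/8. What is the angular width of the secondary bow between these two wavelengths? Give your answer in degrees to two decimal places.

3.62°

At 390 nm (n = 1.345): cos²i = 0.10113 → i = 71.458°, r = 44.821°, D_min = 233.987°, rainbow angle = 53.987°.
At 712 nm (n = 1.331): cos²i = 0.09645 → i = 71.907°, r = 45.575°, D_min = 230.365°, rainbow angle = 50.365°.
Angular width = |53.987° − 50.365°| = 3.622°.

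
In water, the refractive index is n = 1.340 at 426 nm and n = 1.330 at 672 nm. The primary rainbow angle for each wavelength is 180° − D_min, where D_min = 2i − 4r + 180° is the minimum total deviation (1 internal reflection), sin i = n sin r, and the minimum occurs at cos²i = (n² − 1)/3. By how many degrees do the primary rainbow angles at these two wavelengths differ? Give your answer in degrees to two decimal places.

At 426 nm (n = 1.340): cos²i = 0.26520 → i = 59.004°, r = 39.770°, D_min = 138.929°, rainbow angle = 41.071°.
At 672 nm (n = 1.330): cos²i = 0.25630 → i = 59.585°, r = 40.422°, D_min = 137.484°, rainbow angle = 42.516°.
Angular width = |41.071° − 42.516°| = 1.445°.

1.45°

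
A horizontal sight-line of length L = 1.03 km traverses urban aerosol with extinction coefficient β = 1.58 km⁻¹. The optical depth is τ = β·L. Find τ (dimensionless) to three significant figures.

τ = β·L = 1.58 × 1.03 = 1.6274.

1.63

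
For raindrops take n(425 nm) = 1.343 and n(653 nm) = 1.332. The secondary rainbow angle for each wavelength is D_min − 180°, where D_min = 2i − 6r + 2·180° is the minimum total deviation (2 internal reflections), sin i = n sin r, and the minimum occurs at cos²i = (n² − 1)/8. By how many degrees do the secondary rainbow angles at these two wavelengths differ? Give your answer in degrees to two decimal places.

2.85°

At 425 nm (n = 1.343): cos²i = 0.10046 → i = 71.522°, r = 44.928°, D_min = 233.478°, rainbow angle = 53.478°.
At 653 nm (n = 1.332): cos²i = 0.09678 → i = 71.875°, r = 45.520°, D_min = 230.628°, rainbow angle = 50.628°.
Angular width = |53.478° − 50.628°| = 2.849°.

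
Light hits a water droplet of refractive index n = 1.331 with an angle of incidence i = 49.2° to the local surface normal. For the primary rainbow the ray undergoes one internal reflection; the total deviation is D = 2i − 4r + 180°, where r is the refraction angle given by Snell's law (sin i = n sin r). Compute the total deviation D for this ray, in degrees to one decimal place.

139.7°

sin r = sin 49.2° / 1.331 = 0.7570/1.331 = 0.5687; r = 34.66°.
D = 2·49.2° − 4·34.66° + 180° = 98.40° − 138.65° + 180° = 139.75°.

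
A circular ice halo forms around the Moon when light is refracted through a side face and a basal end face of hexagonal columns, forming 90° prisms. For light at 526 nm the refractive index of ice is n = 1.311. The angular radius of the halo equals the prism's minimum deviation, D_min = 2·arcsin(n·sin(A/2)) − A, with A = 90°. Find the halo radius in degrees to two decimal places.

45.95°

n·sin(A/2) = 1.311 × sin 45° = 1.311 × 0.7071 = 0.9270.
D_min = 2·arcsin(0.9270) − 90° = 2 × 67.974° − 90° = 45.949°.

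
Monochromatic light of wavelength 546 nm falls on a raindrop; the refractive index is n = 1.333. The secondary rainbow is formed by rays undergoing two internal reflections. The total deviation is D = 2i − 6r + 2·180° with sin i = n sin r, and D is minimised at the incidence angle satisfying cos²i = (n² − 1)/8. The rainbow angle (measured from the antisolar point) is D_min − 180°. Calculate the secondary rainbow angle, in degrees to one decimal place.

cos²i = (1.77689 − 1)/8 = 0.09711; i = arccos(0.31163) = 71.843°.
sin r = sin 71.843°/1.333 = 0.71283; r = 45.466°.
D_min = 2·71.843° − 6·45.466° + 360° = 230.891°.
Rainbow angle = D_min − 180° = 50.891°.

50.9°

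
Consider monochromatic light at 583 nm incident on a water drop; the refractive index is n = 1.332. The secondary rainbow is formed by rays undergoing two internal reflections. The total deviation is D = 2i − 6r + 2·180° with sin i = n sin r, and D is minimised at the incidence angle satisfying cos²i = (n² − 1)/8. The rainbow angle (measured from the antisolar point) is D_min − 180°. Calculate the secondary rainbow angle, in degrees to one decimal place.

50.6°

cos²i = (1.77422 − 1)/8 = 0.09678; i = arccos(0.31109) = 71.875°.
sin r = sin 71.875°/1.332 = 0.71350; r = 45.520°.
D_min = 2·71.875° − 6·45.520° + 360° = 230.628°.
Rainbow angle = D_min − 180° = 50.628°.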